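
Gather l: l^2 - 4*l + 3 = l^2 - 4*l + 3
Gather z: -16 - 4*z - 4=-4*z - 20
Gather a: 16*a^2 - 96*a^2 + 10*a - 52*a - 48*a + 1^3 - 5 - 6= -80*a^2 - 90*a - 10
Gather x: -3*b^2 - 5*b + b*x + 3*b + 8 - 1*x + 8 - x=-3*b^2 - 2*b + x*(b - 2) + 16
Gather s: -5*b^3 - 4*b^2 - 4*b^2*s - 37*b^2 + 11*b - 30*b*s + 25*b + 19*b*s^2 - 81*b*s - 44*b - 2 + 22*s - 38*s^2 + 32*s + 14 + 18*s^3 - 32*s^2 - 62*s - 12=-5*b^3 - 41*b^2 - 8*b + 18*s^3 + s^2*(19*b - 70) + s*(-4*b^2 - 111*b - 8)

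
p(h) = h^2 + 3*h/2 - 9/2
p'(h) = 2*h + 3/2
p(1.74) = 1.14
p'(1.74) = 4.98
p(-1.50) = -4.50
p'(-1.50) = -1.50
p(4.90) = 26.86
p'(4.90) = 11.30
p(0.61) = -3.21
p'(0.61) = 2.72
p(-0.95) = -5.02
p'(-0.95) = -0.40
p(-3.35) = 1.70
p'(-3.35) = -5.20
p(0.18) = -4.20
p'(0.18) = 1.86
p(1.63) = 0.60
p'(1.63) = 4.76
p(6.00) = 40.50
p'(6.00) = 13.50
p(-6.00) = 22.50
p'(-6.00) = -10.50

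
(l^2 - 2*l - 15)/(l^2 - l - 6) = (-l^2 + 2*l + 15)/(-l^2 + l + 6)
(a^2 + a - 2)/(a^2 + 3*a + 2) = (a - 1)/(a + 1)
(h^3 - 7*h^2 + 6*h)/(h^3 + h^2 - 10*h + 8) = h*(h - 6)/(h^2 + 2*h - 8)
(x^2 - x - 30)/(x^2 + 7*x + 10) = (x - 6)/(x + 2)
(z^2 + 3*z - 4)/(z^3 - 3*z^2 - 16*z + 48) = (z - 1)/(z^2 - 7*z + 12)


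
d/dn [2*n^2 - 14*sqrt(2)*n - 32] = 4*n - 14*sqrt(2)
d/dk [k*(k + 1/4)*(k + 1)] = 3*k^2 + 5*k/2 + 1/4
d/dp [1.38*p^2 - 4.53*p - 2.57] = 2.76*p - 4.53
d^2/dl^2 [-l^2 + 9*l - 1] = -2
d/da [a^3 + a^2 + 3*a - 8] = 3*a^2 + 2*a + 3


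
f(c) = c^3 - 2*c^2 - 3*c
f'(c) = 3*c^2 - 4*c - 3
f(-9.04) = -875.09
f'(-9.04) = 278.32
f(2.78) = -2.31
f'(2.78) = 9.07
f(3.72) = 12.64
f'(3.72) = 23.64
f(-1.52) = -3.57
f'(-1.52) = 10.01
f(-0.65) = 0.83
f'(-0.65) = 0.87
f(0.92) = -3.67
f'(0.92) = -4.14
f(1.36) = -5.26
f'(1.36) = -2.89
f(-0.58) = 0.87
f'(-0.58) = 0.33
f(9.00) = 540.00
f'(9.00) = 204.00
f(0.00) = 0.00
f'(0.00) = -3.00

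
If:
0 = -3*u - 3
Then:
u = -1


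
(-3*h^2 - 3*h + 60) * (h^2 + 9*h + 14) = -3*h^4 - 30*h^3 - 9*h^2 + 498*h + 840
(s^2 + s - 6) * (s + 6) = s^3 + 7*s^2 - 36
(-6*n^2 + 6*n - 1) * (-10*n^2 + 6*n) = 60*n^4 - 96*n^3 + 46*n^2 - 6*n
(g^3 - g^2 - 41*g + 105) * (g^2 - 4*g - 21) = g^5 - 5*g^4 - 58*g^3 + 290*g^2 + 441*g - 2205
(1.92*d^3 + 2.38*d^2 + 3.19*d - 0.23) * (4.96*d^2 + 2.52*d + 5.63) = 9.5232*d^5 + 16.6432*d^4 + 32.6296*d^3 + 20.2974*d^2 + 17.3801*d - 1.2949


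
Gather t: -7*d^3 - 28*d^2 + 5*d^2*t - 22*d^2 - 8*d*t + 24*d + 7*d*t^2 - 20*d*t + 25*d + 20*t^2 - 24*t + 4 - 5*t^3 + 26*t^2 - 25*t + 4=-7*d^3 - 50*d^2 + 49*d - 5*t^3 + t^2*(7*d + 46) + t*(5*d^2 - 28*d - 49) + 8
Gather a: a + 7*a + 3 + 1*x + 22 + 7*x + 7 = 8*a + 8*x + 32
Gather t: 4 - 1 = 3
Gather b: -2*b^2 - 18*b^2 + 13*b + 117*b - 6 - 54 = -20*b^2 + 130*b - 60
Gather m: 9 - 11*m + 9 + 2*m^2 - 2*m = 2*m^2 - 13*m + 18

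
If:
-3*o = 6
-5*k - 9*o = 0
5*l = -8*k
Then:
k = 18/5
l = -144/25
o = -2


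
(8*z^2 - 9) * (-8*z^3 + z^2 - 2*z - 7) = -64*z^5 + 8*z^4 + 56*z^3 - 65*z^2 + 18*z + 63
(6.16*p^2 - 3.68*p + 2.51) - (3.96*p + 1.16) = 6.16*p^2 - 7.64*p + 1.35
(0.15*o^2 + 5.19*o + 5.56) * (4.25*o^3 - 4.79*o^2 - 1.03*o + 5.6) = 0.6375*o^5 + 21.339*o^4 - 1.3846*o^3 - 31.1381*o^2 + 23.3372*o + 31.136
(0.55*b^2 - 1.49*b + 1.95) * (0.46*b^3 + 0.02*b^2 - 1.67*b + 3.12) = 0.253*b^5 - 0.6744*b^4 - 0.0513*b^3 + 4.2433*b^2 - 7.9053*b + 6.084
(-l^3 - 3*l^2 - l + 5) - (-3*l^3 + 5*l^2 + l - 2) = 2*l^3 - 8*l^2 - 2*l + 7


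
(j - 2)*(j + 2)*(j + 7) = j^3 + 7*j^2 - 4*j - 28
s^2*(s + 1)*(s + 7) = s^4 + 8*s^3 + 7*s^2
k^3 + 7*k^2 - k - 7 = (k - 1)*(k + 1)*(k + 7)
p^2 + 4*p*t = p*(p + 4*t)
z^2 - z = z*(z - 1)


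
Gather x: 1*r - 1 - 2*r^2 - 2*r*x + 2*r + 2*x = -2*r^2 + 3*r + x*(2 - 2*r) - 1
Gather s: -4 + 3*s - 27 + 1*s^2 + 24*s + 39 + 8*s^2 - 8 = 9*s^2 + 27*s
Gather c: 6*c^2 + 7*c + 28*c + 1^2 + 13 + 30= 6*c^2 + 35*c + 44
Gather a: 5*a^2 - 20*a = 5*a^2 - 20*a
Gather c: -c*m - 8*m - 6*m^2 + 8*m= -c*m - 6*m^2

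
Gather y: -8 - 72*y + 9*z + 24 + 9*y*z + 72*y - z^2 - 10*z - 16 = 9*y*z - z^2 - z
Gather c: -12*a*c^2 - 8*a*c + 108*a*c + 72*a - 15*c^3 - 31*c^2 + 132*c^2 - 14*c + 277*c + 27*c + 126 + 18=72*a - 15*c^3 + c^2*(101 - 12*a) + c*(100*a + 290) + 144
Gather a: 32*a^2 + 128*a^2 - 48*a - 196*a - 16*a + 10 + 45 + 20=160*a^2 - 260*a + 75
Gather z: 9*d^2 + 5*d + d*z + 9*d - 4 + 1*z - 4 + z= 9*d^2 + 14*d + z*(d + 2) - 8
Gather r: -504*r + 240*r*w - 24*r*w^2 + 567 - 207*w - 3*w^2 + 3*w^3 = r*(-24*w^2 + 240*w - 504) + 3*w^3 - 3*w^2 - 207*w + 567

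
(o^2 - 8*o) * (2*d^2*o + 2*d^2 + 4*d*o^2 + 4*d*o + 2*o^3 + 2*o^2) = 2*d^2*o^3 - 14*d^2*o^2 - 16*d^2*o + 4*d*o^4 - 28*d*o^3 - 32*d*o^2 + 2*o^5 - 14*o^4 - 16*o^3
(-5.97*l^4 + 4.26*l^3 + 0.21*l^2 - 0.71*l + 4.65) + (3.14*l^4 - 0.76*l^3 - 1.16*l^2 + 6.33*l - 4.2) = -2.83*l^4 + 3.5*l^3 - 0.95*l^2 + 5.62*l + 0.45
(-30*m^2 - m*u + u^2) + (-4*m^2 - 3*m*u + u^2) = -34*m^2 - 4*m*u + 2*u^2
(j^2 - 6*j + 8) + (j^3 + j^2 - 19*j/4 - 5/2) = j^3 + 2*j^2 - 43*j/4 + 11/2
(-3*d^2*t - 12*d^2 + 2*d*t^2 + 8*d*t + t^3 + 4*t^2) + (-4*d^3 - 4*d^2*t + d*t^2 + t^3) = -4*d^3 - 7*d^2*t - 12*d^2 + 3*d*t^2 + 8*d*t + 2*t^3 + 4*t^2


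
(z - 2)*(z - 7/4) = z^2 - 15*z/4 + 7/2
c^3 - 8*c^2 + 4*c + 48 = (c - 6)*(c - 4)*(c + 2)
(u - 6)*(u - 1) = u^2 - 7*u + 6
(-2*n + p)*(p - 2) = -2*n*p + 4*n + p^2 - 2*p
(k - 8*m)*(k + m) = k^2 - 7*k*m - 8*m^2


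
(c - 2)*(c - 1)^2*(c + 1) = c^4 - 3*c^3 + c^2 + 3*c - 2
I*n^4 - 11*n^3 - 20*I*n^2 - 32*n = n*(n + 4*I)*(n + 8*I)*(I*n + 1)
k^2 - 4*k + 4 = (k - 2)^2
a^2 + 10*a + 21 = (a + 3)*(a + 7)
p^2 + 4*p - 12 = (p - 2)*(p + 6)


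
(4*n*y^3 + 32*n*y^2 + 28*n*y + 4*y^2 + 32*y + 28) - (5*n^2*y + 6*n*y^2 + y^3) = -5*n^2*y + 4*n*y^3 + 26*n*y^2 + 28*n*y - y^3 + 4*y^2 + 32*y + 28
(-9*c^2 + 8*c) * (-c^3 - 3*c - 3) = 9*c^5 - 8*c^4 + 27*c^3 + 3*c^2 - 24*c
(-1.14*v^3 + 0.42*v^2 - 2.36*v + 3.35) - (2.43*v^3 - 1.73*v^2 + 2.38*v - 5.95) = -3.57*v^3 + 2.15*v^2 - 4.74*v + 9.3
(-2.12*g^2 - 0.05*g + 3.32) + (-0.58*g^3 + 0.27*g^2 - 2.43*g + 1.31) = -0.58*g^3 - 1.85*g^2 - 2.48*g + 4.63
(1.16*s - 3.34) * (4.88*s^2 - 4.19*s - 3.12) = 5.6608*s^3 - 21.1596*s^2 + 10.3754*s + 10.4208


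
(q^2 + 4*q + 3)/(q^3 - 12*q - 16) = (q^2 + 4*q + 3)/(q^3 - 12*q - 16)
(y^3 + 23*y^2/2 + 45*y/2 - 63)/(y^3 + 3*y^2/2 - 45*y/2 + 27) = (y + 7)/(y - 3)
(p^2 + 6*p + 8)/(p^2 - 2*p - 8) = (p + 4)/(p - 4)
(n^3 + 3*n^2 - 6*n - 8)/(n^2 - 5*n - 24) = (-n^3 - 3*n^2 + 6*n + 8)/(-n^2 + 5*n + 24)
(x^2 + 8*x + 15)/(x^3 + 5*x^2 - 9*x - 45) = 1/(x - 3)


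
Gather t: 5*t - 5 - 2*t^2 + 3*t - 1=-2*t^2 + 8*t - 6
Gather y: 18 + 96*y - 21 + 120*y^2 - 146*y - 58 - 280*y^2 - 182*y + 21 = -160*y^2 - 232*y - 40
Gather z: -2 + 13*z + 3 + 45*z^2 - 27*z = 45*z^2 - 14*z + 1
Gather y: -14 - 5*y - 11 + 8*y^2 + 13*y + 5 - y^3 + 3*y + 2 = -y^3 + 8*y^2 + 11*y - 18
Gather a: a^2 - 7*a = a^2 - 7*a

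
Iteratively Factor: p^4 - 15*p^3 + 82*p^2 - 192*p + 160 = (p - 5)*(p^3 - 10*p^2 + 32*p - 32) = (p - 5)*(p - 4)*(p^2 - 6*p + 8) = (p - 5)*(p - 4)^2*(p - 2)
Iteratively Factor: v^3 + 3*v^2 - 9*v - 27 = (v - 3)*(v^2 + 6*v + 9) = (v - 3)*(v + 3)*(v + 3)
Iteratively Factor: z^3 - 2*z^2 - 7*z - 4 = (z - 4)*(z^2 + 2*z + 1) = (z - 4)*(z + 1)*(z + 1)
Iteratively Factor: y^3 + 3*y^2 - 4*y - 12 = (y - 2)*(y^2 + 5*y + 6) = (y - 2)*(y + 3)*(y + 2)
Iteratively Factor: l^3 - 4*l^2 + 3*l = (l - 1)*(l^2 - 3*l) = (l - 3)*(l - 1)*(l)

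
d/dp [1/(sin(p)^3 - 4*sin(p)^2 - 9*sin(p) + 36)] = (-3*sin(p)^2 + 8*sin(p) + 9)*cos(p)/(sin(p)^3 - 4*sin(p)^2 - 9*sin(p) + 36)^2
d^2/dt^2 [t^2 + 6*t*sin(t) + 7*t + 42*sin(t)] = -6*t*sin(t) - 42*sin(t) + 12*cos(t) + 2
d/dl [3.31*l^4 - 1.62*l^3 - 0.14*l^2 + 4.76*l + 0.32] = 13.24*l^3 - 4.86*l^2 - 0.28*l + 4.76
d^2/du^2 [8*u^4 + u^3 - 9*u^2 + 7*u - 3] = 96*u^2 + 6*u - 18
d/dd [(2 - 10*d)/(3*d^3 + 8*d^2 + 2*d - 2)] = 2*(30*d^3 + 31*d^2 - 16*d + 8)/(9*d^6 + 48*d^5 + 76*d^4 + 20*d^3 - 28*d^2 - 8*d + 4)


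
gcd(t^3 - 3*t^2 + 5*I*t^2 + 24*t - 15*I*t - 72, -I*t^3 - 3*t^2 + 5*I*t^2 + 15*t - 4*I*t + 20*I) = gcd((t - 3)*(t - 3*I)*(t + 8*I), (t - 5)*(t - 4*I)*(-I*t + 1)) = 1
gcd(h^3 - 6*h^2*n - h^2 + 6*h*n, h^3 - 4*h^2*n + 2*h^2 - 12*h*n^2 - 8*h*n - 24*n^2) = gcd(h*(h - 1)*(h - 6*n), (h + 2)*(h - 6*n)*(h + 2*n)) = h - 6*n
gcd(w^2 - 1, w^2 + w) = w + 1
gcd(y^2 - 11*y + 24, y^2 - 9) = y - 3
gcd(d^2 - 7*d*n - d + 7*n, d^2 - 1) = d - 1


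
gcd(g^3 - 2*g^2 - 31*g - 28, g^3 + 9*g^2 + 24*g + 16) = g^2 + 5*g + 4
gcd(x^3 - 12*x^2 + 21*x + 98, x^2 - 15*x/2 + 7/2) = x - 7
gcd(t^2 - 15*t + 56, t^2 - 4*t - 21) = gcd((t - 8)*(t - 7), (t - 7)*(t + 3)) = t - 7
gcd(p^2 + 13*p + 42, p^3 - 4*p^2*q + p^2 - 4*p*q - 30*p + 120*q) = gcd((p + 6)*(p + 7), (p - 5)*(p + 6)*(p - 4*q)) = p + 6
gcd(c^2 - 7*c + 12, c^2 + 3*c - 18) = c - 3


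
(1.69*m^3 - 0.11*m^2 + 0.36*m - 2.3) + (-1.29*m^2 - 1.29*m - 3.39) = 1.69*m^3 - 1.4*m^2 - 0.93*m - 5.69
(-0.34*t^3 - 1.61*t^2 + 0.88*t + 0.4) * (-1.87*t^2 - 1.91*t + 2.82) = 0.6358*t^5 + 3.6601*t^4 + 0.4707*t^3 - 6.969*t^2 + 1.7176*t + 1.128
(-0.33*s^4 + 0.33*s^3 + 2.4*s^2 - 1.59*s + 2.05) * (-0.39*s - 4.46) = 0.1287*s^5 + 1.3431*s^4 - 2.4078*s^3 - 10.0839*s^2 + 6.2919*s - 9.143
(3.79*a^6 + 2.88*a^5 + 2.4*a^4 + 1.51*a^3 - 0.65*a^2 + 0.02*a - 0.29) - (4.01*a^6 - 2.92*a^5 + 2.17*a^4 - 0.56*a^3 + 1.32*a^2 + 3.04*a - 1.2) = -0.22*a^6 + 5.8*a^5 + 0.23*a^4 + 2.07*a^3 - 1.97*a^2 - 3.02*a + 0.91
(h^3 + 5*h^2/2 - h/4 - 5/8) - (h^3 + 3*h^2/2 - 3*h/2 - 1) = h^2 + 5*h/4 + 3/8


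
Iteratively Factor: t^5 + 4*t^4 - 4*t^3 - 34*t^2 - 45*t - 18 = (t + 1)*(t^4 + 3*t^3 - 7*t^2 - 27*t - 18) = (t - 3)*(t + 1)*(t^3 + 6*t^2 + 11*t + 6) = (t - 3)*(t + 1)*(t + 3)*(t^2 + 3*t + 2) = (t - 3)*(t + 1)*(t + 2)*(t + 3)*(t + 1)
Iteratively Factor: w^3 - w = (w + 1)*(w^2 - w) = (w - 1)*(w + 1)*(w)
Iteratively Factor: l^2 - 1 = (l + 1)*(l - 1)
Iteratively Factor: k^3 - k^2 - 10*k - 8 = (k + 2)*(k^2 - 3*k - 4) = (k - 4)*(k + 2)*(k + 1)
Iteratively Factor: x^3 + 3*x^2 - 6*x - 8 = (x + 4)*(x^2 - x - 2) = (x + 1)*(x + 4)*(x - 2)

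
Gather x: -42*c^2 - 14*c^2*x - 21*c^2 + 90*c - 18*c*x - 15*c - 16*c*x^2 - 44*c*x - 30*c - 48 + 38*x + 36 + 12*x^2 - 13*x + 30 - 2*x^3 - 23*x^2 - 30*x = -63*c^2 + 45*c - 2*x^3 + x^2*(-16*c - 11) + x*(-14*c^2 - 62*c - 5) + 18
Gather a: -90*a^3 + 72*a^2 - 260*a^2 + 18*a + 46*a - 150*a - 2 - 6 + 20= -90*a^3 - 188*a^2 - 86*a + 12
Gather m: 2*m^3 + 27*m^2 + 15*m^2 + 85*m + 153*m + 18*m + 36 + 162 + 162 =2*m^3 + 42*m^2 + 256*m + 360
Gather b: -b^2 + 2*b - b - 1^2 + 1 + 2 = -b^2 + b + 2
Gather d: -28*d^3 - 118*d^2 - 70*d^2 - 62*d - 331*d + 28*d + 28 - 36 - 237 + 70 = -28*d^3 - 188*d^2 - 365*d - 175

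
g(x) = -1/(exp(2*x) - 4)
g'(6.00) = 0.00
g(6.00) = 0.00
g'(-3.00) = 0.00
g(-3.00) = 0.25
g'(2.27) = 0.02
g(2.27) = -0.01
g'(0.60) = 14.37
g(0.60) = 1.47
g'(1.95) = 0.05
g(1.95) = -0.02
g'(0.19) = 0.45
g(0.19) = 0.39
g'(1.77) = 0.07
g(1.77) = -0.03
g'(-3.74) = 0.00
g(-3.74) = 0.25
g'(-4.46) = 0.00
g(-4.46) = 0.25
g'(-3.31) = 0.00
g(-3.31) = 0.25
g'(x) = 2*exp(2*x)/(exp(2*x) - 4)^2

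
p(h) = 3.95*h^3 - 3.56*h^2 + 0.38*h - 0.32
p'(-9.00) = 1024.31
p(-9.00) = -3171.65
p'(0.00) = 0.38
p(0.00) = -0.32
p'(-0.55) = 7.88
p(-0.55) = -2.26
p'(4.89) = 248.92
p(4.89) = 378.29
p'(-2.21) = 73.99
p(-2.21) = -61.18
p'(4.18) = 177.67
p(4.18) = 227.55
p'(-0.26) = 3.03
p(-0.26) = -0.73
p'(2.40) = 51.55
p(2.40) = 34.69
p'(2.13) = 38.98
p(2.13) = 22.51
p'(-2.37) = 83.81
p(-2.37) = -73.80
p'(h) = 11.85*h^2 - 7.12*h + 0.38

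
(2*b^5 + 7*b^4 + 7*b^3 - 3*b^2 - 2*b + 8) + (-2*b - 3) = 2*b^5 + 7*b^4 + 7*b^3 - 3*b^2 - 4*b + 5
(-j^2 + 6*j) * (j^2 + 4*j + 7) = -j^4 + 2*j^3 + 17*j^2 + 42*j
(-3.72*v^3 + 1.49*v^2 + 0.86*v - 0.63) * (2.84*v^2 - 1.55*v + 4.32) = -10.5648*v^5 + 9.9976*v^4 - 15.9375*v^3 + 3.3146*v^2 + 4.6917*v - 2.7216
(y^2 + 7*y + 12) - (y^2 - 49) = 7*y + 61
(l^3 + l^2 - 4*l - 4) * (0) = 0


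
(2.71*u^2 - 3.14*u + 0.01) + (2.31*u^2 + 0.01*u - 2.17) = 5.02*u^2 - 3.13*u - 2.16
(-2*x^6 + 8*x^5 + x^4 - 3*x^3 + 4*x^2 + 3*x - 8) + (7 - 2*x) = -2*x^6 + 8*x^5 + x^4 - 3*x^3 + 4*x^2 + x - 1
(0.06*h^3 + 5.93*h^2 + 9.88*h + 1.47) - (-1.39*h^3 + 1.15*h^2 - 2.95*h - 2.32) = 1.45*h^3 + 4.78*h^2 + 12.83*h + 3.79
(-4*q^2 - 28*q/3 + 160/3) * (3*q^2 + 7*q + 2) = -12*q^4 - 56*q^3 + 260*q^2/3 + 1064*q/3 + 320/3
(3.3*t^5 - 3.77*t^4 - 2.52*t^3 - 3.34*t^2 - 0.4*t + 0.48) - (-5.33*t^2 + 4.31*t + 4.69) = 3.3*t^5 - 3.77*t^4 - 2.52*t^3 + 1.99*t^2 - 4.71*t - 4.21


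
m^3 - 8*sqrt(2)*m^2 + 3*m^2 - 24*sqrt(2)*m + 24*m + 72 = (m + 3)*(m - 6*sqrt(2))*(m - 2*sqrt(2))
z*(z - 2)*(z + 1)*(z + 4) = z^4 + 3*z^3 - 6*z^2 - 8*z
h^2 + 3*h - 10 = (h - 2)*(h + 5)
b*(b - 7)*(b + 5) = b^3 - 2*b^2 - 35*b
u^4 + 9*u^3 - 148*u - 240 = (u - 4)*(u + 2)*(u + 5)*(u + 6)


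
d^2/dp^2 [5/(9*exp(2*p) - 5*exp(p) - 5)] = 5*((5 - 36*exp(p))*(-9*exp(2*p) + 5*exp(p) + 5) - 2*(18*exp(p) - 5)^2*exp(p))*exp(p)/(-9*exp(2*p) + 5*exp(p) + 5)^3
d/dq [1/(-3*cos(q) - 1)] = -3*sin(q)/(3*cos(q) + 1)^2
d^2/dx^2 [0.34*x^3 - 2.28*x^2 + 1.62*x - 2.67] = 2.04*x - 4.56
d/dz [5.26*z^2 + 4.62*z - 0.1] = 10.52*z + 4.62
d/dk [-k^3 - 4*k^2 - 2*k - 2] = -3*k^2 - 8*k - 2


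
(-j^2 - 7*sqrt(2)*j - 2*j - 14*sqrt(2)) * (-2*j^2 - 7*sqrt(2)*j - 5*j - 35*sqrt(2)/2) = 2*j^4 + 9*j^3 + 21*sqrt(2)*j^3 + 108*j^2 + 189*sqrt(2)*j^2/2 + 105*sqrt(2)*j + 441*j + 490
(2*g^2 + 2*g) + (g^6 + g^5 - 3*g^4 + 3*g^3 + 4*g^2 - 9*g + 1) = g^6 + g^5 - 3*g^4 + 3*g^3 + 6*g^2 - 7*g + 1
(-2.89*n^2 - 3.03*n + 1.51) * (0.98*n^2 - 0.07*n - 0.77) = -2.8322*n^4 - 2.7671*n^3 + 3.9172*n^2 + 2.2274*n - 1.1627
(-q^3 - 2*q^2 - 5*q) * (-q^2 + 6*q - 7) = q^5 - 4*q^4 - 16*q^2 + 35*q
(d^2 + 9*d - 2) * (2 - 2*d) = -2*d^3 - 16*d^2 + 22*d - 4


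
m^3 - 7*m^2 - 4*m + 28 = (m - 7)*(m - 2)*(m + 2)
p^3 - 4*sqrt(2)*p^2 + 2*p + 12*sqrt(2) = (p - 3*sqrt(2))*(p - 2*sqrt(2))*(p + sqrt(2))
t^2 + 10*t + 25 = (t + 5)^2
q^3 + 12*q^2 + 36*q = q*(q + 6)^2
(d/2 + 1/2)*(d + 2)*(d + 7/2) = d^3/2 + 13*d^2/4 + 25*d/4 + 7/2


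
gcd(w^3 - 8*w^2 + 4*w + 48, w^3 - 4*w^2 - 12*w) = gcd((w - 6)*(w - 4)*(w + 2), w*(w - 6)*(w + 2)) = w^2 - 4*w - 12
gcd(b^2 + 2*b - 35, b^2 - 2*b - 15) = b - 5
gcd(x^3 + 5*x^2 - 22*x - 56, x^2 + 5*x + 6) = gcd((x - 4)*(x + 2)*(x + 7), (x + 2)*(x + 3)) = x + 2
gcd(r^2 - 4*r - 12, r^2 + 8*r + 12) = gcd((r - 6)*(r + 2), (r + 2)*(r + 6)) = r + 2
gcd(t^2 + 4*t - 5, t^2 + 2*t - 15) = t + 5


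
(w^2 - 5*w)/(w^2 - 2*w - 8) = w*(5 - w)/(-w^2 + 2*w + 8)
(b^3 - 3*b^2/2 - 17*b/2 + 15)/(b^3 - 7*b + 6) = (b - 5/2)/(b - 1)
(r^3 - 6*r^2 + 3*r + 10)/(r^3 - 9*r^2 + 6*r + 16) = (r - 5)/(r - 8)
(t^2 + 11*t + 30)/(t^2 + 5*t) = (t + 6)/t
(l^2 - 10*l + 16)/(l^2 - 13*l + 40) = (l - 2)/(l - 5)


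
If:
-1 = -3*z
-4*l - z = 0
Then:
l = -1/12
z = 1/3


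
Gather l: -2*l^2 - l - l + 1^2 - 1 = -2*l^2 - 2*l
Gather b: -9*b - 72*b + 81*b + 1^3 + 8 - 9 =0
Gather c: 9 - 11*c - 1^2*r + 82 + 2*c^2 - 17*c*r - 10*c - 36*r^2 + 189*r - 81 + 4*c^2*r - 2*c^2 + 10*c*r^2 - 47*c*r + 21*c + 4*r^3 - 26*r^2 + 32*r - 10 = 4*c^2*r + c*(10*r^2 - 64*r) + 4*r^3 - 62*r^2 + 220*r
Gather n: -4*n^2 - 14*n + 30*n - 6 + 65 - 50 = -4*n^2 + 16*n + 9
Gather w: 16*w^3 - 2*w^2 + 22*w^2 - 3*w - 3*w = 16*w^3 + 20*w^2 - 6*w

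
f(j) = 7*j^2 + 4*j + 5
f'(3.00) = 46.00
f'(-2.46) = -30.44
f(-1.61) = 16.70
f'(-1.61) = -18.54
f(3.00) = 80.00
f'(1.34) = 22.76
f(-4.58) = 133.51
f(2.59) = 62.32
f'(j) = 14*j + 4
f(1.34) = 22.93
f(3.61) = 110.66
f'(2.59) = 40.26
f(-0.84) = 6.58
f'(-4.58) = -60.12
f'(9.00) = 130.00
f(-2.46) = 37.52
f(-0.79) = 6.21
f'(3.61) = 54.54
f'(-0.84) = -7.76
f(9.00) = 608.00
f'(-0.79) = -7.06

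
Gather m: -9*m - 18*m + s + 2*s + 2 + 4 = -27*m + 3*s + 6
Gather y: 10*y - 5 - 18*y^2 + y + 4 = -18*y^2 + 11*y - 1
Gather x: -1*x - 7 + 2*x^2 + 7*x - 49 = 2*x^2 + 6*x - 56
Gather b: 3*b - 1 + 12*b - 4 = 15*b - 5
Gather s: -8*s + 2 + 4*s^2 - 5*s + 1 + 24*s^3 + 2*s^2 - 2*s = 24*s^3 + 6*s^2 - 15*s + 3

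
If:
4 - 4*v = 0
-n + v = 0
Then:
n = 1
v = 1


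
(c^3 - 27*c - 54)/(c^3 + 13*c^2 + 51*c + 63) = (c - 6)/(c + 7)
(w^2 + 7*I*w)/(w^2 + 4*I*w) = (w + 7*I)/(w + 4*I)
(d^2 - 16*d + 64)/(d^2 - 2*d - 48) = (d - 8)/(d + 6)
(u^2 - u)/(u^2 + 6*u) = (u - 1)/(u + 6)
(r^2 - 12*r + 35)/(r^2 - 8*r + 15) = (r - 7)/(r - 3)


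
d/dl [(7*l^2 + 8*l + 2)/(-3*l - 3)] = (-7*l^2 - 14*l - 6)/(3*(l^2 + 2*l + 1))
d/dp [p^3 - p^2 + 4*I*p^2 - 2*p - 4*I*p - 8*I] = 3*p^2 + p*(-2 + 8*I) - 2 - 4*I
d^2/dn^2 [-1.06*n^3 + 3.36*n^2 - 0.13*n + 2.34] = 6.72 - 6.36*n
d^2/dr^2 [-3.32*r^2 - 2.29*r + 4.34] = -6.64000000000000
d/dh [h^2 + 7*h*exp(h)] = 7*h*exp(h) + 2*h + 7*exp(h)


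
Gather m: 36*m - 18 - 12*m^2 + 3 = -12*m^2 + 36*m - 15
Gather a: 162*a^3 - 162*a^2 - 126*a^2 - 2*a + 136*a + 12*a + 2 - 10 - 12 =162*a^3 - 288*a^2 + 146*a - 20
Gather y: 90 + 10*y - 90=10*y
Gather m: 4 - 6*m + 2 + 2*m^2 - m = 2*m^2 - 7*m + 6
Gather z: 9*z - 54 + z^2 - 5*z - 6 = z^2 + 4*z - 60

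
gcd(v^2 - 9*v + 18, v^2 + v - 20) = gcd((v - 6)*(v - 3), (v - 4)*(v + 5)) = 1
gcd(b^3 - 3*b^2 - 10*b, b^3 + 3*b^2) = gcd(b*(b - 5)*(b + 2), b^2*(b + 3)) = b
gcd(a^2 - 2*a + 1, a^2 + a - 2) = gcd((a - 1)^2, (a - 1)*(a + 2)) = a - 1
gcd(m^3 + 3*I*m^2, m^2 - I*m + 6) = 1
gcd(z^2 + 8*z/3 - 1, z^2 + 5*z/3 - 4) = z + 3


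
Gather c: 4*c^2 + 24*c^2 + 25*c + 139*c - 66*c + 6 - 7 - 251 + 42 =28*c^2 + 98*c - 210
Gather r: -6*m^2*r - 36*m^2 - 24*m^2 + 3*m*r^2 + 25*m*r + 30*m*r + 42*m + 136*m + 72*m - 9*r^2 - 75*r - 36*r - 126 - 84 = -60*m^2 + 250*m + r^2*(3*m - 9) + r*(-6*m^2 + 55*m - 111) - 210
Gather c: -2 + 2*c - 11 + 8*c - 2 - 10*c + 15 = 0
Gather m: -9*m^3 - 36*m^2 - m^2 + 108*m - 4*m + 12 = -9*m^3 - 37*m^2 + 104*m + 12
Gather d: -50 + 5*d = 5*d - 50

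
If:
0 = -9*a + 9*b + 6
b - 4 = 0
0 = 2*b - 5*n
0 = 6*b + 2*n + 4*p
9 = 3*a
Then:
No Solution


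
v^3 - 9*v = v*(v - 3)*(v + 3)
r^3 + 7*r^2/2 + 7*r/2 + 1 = (r + 1/2)*(r + 1)*(r + 2)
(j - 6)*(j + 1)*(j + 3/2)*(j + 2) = j^4 - 3*j^3/2 - 41*j^2/2 - 36*j - 18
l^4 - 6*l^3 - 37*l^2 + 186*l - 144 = (l - 8)*(l - 3)*(l - 1)*(l + 6)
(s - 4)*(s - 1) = s^2 - 5*s + 4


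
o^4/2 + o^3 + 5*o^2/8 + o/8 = o*(o/2 + 1/2)*(o + 1/2)^2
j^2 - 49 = (j - 7)*(j + 7)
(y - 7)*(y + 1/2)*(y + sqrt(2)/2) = y^3 - 13*y^2/2 + sqrt(2)*y^2/2 - 13*sqrt(2)*y/4 - 7*y/2 - 7*sqrt(2)/4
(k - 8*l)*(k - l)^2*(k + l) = k^4 - 9*k^3*l + 7*k^2*l^2 + 9*k*l^3 - 8*l^4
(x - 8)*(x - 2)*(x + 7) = x^3 - 3*x^2 - 54*x + 112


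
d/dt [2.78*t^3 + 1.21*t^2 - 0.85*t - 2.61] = 8.34*t^2 + 2.42*t - 0.85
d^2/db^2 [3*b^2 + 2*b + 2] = 6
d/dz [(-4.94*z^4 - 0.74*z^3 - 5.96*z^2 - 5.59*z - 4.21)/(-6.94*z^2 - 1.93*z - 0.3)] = (68.5672*z^5 + 33.7382*z^4 + 8.78439999999999*z^3 - 26.6258*z^2 - 54.8588*z - 6.4483)/(48.1636*z^4 + 26.7884*z^3 + 7.8889*z^2 + 1.158*z + 0.09)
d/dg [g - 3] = 1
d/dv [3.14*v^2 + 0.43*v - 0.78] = 6.28*v + 0.43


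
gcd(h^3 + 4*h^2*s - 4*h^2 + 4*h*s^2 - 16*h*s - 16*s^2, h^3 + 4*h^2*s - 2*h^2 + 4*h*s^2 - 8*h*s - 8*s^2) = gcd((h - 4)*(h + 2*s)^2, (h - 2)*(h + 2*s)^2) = h^2 + 4*h*s + 4*s^2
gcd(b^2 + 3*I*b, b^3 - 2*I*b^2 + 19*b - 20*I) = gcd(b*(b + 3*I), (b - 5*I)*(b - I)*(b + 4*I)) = 1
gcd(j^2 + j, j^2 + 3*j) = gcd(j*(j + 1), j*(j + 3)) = j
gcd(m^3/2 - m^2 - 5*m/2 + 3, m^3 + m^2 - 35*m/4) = 1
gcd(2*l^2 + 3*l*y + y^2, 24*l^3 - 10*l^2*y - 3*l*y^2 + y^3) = 1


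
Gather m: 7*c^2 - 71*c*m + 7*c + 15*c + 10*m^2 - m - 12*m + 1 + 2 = 7*c^2 + 22*c + 10*m^2 + m*(-71*c - 13) + 3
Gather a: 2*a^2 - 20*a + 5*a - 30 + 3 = 2*a^2 - 15*a - 27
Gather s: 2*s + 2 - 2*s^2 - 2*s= 2 - 2*s^2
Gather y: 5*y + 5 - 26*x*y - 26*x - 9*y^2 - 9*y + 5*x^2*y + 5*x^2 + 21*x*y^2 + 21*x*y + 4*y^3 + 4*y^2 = 5*x^2 - 26*x + 4*y^3 + y^2*(21*x - 5) + y*(5*x^2 - 5*x - 4) + 5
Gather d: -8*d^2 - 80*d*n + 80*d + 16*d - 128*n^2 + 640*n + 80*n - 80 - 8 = -8*d^2 + d*(96 - 80*n) - 128*n^2 + 720*n - 88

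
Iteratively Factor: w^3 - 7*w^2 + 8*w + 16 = (w + 1)*(w^2 - 8*w + 16) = (w - 4)*(w + 1)*(w - 4)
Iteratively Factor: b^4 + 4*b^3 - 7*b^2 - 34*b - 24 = (b + 4)*(b^3 - 7*b - 6) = (b + 2)*(b + 4)*(b^2 - 2*b - 3) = (b - 3)*(b + 2)*(b + 4)*(b + 1)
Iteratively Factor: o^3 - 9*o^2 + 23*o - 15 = (o - 1)*(o^2 - 8*o + 15) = (o - 5)*(o - 1)*(o - 3)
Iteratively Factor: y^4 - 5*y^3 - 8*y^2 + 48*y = (y + 3)*(y^3 - 8*y^2 + 16*y) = y*(y + 3)*(y^2 - 8*y + 16) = y*(y - 4)*(y + 3)*(y - 4)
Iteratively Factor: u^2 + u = (u)*(u + 1)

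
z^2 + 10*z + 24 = (z + 4)*(z + 6)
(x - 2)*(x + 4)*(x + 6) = x^3 + 8*x^2 + 4*x - 48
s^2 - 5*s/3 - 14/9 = (s - 7/3)*(s + 2/3)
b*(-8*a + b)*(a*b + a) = -8*a^2*b^2 - 8*a^2*b + a*b^3 + a*b^2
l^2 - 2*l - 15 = (l - 5)*(l + 3)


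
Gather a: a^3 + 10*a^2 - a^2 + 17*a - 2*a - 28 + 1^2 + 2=a^3 + 9*a^2 + 15*a - 25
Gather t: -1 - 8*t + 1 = -8*t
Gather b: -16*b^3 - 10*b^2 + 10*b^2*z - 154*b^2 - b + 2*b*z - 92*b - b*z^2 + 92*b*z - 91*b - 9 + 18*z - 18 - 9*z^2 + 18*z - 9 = -16*b^3 + b^2*(10*z - 164) + b*(-z^2 + 94*z - 184) - 9*z^2 + 36*z - 36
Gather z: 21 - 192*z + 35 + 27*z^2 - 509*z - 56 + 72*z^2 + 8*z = 99*z^2 - 693*z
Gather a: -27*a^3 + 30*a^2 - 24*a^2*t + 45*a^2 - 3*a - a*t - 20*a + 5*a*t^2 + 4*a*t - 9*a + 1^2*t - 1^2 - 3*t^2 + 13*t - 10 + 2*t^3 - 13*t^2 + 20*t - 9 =-27*a^3 + a^2*(75 - 24*t) + a*(5*t^2 + 3*t - 32) + 2*t^3 - 16*t^2 + 34*t - 20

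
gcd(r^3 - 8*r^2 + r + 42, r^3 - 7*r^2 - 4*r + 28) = r^2 - 5*r - 14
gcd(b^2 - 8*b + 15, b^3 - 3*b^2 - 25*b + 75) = b^2 - 8*b + 15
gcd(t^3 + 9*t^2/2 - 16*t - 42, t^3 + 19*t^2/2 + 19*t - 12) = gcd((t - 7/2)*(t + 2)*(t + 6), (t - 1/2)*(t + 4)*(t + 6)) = t + 6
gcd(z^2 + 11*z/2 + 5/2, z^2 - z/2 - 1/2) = z + 1/2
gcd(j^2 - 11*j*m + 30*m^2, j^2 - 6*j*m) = j - 6*m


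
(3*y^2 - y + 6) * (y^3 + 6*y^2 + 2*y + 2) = 3*y^5 + 17*y^4 + 6*y^3 + 40*y^2 + 10*y + 12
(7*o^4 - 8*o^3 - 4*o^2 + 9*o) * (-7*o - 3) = -49*o^5 + 35*o^4 + 52*o^3 - 51*o^2 - 27*o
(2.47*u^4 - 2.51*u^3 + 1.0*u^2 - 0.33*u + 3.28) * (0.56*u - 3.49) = 1.3832*u^5 - 10.0259*u^4 + 9.3199*u^3 - 3.6748*u^2 + 2.9885*u - 11.4472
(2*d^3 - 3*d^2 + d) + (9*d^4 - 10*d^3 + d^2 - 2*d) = 9*d^4 - 8*d^3 - 2*d^2 - d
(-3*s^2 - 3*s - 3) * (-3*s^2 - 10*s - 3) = 9*s^4 + 39*s^3 + 48*s^2 + 39*s + 9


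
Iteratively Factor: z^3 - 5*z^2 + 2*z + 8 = (z + 1)*(z^2 - 6*z + 8) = (z - 4)*(z + 1)*(z - 2)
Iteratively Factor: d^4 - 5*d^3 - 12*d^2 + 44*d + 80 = (d - 5)*(d^3 - 12*d - 16) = (d - 5)*(d + 2)*(d^2 - 2*d - 8) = (d - 5)*(d + 2)^2*(d - 4)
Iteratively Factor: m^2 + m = (m)*(m + 1)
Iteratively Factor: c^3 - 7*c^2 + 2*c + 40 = (c + 2)*(c^2 - 9*c + 20) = (c - 4)*(c + 2)*(c - 5)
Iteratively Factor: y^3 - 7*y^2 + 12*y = (y - 4)*(y^2 - 3*y) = (y - 4)*(y - 3)*(y)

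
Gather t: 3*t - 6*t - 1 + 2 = 1 - 3*t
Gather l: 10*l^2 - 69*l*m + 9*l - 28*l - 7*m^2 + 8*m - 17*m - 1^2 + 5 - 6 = 10*l^2 + l*(-69*m - 19) - 7*m^2 - 9*m - 2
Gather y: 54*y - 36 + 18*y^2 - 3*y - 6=18*y^2 + 51*y - 42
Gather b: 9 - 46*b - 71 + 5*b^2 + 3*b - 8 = 5*b^2 - 43*b - 70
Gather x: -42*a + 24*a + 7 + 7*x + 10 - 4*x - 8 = -18*a + 3*x + 9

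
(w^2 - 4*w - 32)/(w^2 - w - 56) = (w + 4)/(w + 7)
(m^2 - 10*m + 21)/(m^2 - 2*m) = (m^2 - 10*m + 21)/(m*(m - 2))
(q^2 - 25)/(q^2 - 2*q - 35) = (q - 5)/(q - 7)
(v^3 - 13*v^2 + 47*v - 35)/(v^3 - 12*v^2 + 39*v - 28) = (v - 5)/(v - 4)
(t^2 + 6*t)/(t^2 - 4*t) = (t + 6)/(t - 4)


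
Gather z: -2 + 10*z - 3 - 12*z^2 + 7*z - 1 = -12*z^2 + 17*z - 6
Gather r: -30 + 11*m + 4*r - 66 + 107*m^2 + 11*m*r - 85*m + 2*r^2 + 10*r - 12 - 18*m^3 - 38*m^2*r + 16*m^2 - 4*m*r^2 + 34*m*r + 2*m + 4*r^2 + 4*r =-18*m^3 + 123*m^2 - 72*m + r^2*(6 - 4*m) + r*(-38*m^2 + 45*m + 18) - 108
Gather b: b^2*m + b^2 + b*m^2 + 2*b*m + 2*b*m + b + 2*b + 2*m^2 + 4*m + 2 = b^2*(m + 1) + b*(m^2 + 4*m + 3) + 2*m^2 + 4*m + 2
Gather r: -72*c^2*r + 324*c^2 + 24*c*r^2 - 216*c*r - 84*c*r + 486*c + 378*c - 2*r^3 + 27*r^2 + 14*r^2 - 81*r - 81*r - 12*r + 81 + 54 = 324*c^2 + 864*c - 2*r^3 + r^2*(24*c + 41) + r*(-72*c^2 - 300*c - 174) + 135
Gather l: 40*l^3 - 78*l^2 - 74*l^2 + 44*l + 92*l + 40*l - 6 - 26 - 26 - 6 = 40*l^3 - 152*l^2 + 176*l - 64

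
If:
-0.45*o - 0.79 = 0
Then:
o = -1.76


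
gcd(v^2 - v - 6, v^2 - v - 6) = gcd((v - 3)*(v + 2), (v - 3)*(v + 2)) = v^2 - v - 6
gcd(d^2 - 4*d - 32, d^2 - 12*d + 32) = d - 8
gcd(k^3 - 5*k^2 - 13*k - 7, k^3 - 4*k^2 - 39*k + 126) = k - 7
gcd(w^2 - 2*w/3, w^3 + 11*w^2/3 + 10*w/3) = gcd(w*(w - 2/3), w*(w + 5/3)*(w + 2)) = w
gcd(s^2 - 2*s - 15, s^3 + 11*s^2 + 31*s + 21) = s + 3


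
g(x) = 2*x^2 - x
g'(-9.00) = -37.00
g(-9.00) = 171.00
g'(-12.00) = -49.00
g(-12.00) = 300.00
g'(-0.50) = -3.00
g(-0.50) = 1.00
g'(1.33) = 4.32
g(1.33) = 2.21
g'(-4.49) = -18.96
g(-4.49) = 44.81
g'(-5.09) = -21.36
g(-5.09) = 56.91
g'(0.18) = -0.28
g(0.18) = -0.12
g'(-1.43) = -6.72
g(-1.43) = 5.52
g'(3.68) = 13.72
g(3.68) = 23.40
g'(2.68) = 9.72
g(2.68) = 11.68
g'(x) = 4*x - 1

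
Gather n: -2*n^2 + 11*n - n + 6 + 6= -2*n^2 + 10*n + 12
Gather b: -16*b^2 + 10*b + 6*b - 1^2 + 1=-16*b^2 + 16*b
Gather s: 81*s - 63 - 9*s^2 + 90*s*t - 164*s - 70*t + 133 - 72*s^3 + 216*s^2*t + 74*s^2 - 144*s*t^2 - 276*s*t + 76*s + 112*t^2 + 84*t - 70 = -72*s^3 + s^2*(216*t + 65) + s*(-144*t^2 - 186*t - 7) + 112*t^2 + 14*t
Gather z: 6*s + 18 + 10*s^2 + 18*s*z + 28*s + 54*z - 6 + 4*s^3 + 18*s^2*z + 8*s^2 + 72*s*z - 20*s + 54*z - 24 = 4*s^3 + 18*s^2 + 14*s + z*(18*s^2 + 90*s + 108) - 12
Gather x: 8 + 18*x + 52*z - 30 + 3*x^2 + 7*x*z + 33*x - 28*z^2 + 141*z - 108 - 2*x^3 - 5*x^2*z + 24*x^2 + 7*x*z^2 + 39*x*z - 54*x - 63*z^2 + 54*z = -2*x^3 + x^2*(27 - 5*z) + x*(7*z^2 + 46*z - 3) - 91*z^2 + 247*z - 130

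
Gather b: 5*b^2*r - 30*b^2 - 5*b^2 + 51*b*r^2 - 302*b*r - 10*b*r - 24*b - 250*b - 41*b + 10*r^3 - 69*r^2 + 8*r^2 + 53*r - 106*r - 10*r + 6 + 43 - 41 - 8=b^2*(5*r - 35) + b*(51*r^2 - 312*r - 315) + 10*r^3 - 61*r^2 - 63*r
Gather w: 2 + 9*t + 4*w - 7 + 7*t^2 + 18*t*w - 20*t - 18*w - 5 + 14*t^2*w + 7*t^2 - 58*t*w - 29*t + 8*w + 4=14*t^2 - 40*t + w*(14*t^2 - 40*t - 6) - 6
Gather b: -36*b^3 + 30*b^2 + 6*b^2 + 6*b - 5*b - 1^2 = -36*b^3 + 36*b^2 + b - 1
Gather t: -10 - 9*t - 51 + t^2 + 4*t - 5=t^2 - 5*t - 66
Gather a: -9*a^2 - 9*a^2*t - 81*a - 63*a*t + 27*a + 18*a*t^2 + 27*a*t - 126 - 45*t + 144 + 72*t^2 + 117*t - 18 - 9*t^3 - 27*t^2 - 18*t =a^2*(-9*t - 9) + a*(18*t^2 - 36*t - 54) - 9*t^3 + 45*t^2 + 54*t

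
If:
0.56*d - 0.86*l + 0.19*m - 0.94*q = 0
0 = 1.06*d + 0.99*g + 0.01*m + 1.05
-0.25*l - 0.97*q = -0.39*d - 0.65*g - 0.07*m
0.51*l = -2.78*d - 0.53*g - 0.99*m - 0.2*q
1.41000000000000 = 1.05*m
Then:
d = -0.45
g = -0.59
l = 0.73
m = 1.34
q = -0.67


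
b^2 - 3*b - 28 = (b - 7)*(b + 4)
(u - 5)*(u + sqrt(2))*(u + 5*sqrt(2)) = u^3 - 5*u^2 + 6*sqrt(2)*u^2 - 30*sqrt(2)*u + 10*u - 50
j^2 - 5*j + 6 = (j - 3)*(j - 2)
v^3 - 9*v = v*(v - 3)*(v + 3)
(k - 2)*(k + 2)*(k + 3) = k^3 + 3*k^2 - 4*k - 12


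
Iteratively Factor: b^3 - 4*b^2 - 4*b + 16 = (b - 2)*(b^2 - 2*b - 8) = (b - 4)*(b - 2)*(b + 2)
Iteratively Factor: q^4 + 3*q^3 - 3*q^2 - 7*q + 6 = (q + 2)*(q^3 + q^2 - 5*q + 3) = (q + 2)*(q + 3)*(q^2 - 2*q + 1) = (q - 1)*(q + 2)*(q + 3)*(q - 1)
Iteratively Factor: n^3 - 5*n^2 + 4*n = (n - 4)*(n^2 - n) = n*(n - 4)*(n - 1)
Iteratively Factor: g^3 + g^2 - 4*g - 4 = (g - 2)*(g^2 + 3*g + 2) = (g - 2)*(g + 2)*(g + 1)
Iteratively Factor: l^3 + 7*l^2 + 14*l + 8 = (l + 1)*(l^2 + 6*l + 8) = (l + 1)*(l + 4)*(l + 2)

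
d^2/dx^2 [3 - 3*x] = 0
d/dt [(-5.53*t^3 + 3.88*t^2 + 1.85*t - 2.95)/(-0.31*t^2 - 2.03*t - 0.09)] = (1.7143*t^4 + 22.4518*t^3 - 5.8098*t^2 - 2.5274*t - 6.155)/(0.0961*t^4 + 1.2586*t^3 + 4.1767*t^2 + 0.3654*t + 0.0081)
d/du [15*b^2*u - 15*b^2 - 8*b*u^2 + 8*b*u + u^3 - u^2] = 15*b^2 - 16*b*u + 8*b + 3*u^2 - 2*u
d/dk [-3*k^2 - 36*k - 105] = -6*k - 36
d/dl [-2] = 0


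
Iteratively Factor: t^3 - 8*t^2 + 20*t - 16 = (t - 2)*(t^2 - 6*t + 8) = (t - 2)^2*(t - 4)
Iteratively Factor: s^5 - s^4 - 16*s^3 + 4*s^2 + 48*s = (s + 2)*(s^4 - 3*s^3 - 10*s^2 + 24*s) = (s + 2)*(s + 3)*(s^3 - 6*s^2 + 8*s) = (s - 4)*(s + 2)*(s + 3)*(s^2 - 2*s) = s*(s - 4)*(s + 2)*(s + 3)*(s - 2)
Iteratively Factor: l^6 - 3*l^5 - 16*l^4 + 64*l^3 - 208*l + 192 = (l + 4)*(l^5 - 7*l^4 + 12*l^3 + 16*l^2 - 64*l + 48) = (l - 2)*(l + 4)*(l^4 - 5*l^3 + 2*l^2 + 20*l - 24) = (l - 2)*(l + 2)*(l + 4)*(l^3 - 7*l^2 + 16*l - 12) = (l - 2)^2*(l + 2)*(l + 4)*(l^2 - 5*l + 6) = (l - 2)^3*(l + 2)*(l + 4)*(l - 3)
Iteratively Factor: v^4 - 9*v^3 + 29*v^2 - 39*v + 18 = (v - 3)*(v^3 - 6*v^2 + 11*v - 6) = (v - 3)*(v - 1)*(v^2 - 5*v + 6) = (v - 3)^2*(v - 1)*(v - 2)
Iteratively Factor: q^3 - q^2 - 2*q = (q)*(q^2 - q - 2) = q*(q - 2)*(q + 1)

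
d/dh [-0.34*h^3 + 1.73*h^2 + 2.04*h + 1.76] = -1.02*h^2 + 3.46*h + 2.04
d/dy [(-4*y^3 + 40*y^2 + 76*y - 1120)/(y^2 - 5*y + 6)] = 4*(-y^4 + 10*y^3 - 87*y^2 + 680*y - 1286)/(y^4 - 10*y^3 + 37*y^2 - 60*y + 36)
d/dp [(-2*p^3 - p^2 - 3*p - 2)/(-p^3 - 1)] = (-p^4 - 6*p^3 + 2*p + 3)/(p^6 + 2*p^3 + 1)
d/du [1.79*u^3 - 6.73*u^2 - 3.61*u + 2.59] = 5.37*u^2 - 13.46*u - 3.61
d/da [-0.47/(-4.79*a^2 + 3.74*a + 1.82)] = (1.7578 - 4.5026*a)/(-4.79*a^2 + 3.74*a + 1.82)^2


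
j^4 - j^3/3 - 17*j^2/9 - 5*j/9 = j*(j - 5/3)*(j + 1/3)*(j + 1)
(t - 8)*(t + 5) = t^2 - 3*t - 40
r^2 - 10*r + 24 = (r - 6)*(r - 4)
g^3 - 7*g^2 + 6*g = g*(g - 6)*(g - 1)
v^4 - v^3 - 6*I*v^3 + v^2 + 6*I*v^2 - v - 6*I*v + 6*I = (v - 1)*(v - 6*I)*(v - I)*(v + I)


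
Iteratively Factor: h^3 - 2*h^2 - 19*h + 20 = (h + 4)*(h^2 - 6*h + 5) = (h - 1)*(h + 4)*(h - 5)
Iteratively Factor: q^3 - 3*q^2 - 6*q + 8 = (q + 2)*(q^2 - 5*q + 4) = (q - 1)*(q + 2)*(q - 4)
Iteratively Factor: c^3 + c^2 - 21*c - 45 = (c + 3)*(c^2 - 2*c - 15) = (c + 3)^2*(c - 5)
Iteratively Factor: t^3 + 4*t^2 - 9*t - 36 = (t + 4)*(t^2 - 9) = (t - 3)*(t + 4)*(t + 3)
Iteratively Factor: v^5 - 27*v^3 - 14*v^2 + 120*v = (v - 5)*(v^4 + 5*v^3 - 2*v^2 - 24*v) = (v - 5)*(v + 3)*(v^3 + 2*v^2 - 8*v) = (v - 5)*(v + 3)*(v + 4)*(v^2 - 2*v) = v*(v - 5)*(v + 3)*(v + 4)*(v - 2)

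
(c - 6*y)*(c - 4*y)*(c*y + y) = c^3*y - 10*c^2*y^2 + c^2*y + 24*c*y^3 - 10*c*y^2 + 24*y^3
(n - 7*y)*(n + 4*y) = n^2 - 3*n*y - 28*y^2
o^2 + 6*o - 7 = (o - 1)*(o + 7)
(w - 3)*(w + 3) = w^2 - 9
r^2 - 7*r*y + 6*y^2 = (r - 6*y)*(r - y)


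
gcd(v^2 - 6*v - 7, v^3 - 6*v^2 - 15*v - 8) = v + 1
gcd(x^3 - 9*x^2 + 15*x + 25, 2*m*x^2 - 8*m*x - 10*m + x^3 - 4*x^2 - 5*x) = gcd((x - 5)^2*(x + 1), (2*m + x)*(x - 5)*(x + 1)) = x^2 - 4*x - 5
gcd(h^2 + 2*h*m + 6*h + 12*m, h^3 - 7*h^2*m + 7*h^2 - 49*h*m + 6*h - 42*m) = h + 6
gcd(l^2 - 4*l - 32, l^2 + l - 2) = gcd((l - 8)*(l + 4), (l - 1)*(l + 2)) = 1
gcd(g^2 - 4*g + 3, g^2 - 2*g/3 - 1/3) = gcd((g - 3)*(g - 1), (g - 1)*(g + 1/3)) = g - 1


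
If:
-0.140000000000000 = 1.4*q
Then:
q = -0.10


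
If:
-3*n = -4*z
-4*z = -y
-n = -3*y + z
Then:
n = 0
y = 0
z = 0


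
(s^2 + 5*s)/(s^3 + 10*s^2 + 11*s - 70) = s/(s^2 + 5*s - 14)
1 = 1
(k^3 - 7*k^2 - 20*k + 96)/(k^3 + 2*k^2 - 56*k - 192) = (k - 3)/(k + 6)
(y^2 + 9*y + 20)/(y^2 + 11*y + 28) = (y + 5)/(y + 7)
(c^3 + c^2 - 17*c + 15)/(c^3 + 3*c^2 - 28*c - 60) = (c^3 + c^2 - 17*c + 15)/(c^3 + 3*c^2 - 28*c - 60)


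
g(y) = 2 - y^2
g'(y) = -2*y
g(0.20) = 1.96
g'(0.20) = -0.40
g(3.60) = -10.96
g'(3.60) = -7.20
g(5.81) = -31.76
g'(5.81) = -11.62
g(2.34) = -3.48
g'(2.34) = -4.68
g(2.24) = -3.02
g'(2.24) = -4.48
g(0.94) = 1.12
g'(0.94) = -1.88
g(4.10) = -14.81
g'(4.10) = -8.20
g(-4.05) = -14.40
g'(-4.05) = 8.10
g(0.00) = 2.00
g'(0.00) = 0.00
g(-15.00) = -223.00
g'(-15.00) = 30.00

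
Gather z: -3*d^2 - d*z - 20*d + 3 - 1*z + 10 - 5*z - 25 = -3*d^2 - 20*d + z*(-d - 6) - 12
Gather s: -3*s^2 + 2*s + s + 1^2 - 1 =-3*s^2 + 3*s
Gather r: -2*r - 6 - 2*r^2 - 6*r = -2*r^2 - 8*r - 6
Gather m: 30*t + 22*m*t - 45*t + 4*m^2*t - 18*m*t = 4*m^2*t + 4*m*t - 15*t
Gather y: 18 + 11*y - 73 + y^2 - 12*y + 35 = y^2 - y - 20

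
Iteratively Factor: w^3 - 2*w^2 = (w)*(w^2 - 2*w) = w*(w - 2)*(w)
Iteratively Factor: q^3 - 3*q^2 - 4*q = (q)*(q^2 - 3*q - 4) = q*(q - 4)*(q + 1)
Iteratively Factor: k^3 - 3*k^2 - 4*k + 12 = (k - 2)*(k^2 - k - 6) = (k - 2)*(k + 2)*(k - 3)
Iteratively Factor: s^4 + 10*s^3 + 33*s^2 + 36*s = (s)*(s^3 + 10*s^2 + 33*s + 36) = s*(s + 4)*(s^2 + 6*s + 9) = s*(s + 3)*(s + 4)*(s + 3)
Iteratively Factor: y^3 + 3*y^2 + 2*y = (y + 2)*(y^2 + y) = (y + 1)*(y + 2)*(y)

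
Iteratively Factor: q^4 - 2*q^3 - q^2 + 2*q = (q)*(q^3 - 2*q^2 - q + 2) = q*(q + 1)*(q^2 - 3*q + 2) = q*(q - 1)*(q + 1)*(q - 2)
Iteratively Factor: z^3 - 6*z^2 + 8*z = (z - 4)*(z^2 - 2*z) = (z - 4)*(z - 2)*(z)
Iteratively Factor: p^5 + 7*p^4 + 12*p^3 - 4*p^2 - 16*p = (p + 2)*(p^4 + 5*p^3 + 2*p^2 - 8*p) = (p + 2)^2*(p^3 + 3*p^2 - 4*p) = (p - 1)*(p + 2)^2*(p^2 + 4*p) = (p - 1)*(p + 2)^2*(p + 4)*(p)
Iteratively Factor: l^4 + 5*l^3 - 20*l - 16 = (l + 4)*(l^3 + l^2 - 4*l - 4) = (l + 2)*(l + 4)*(l^2 - l - 2) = (l + 1)*(l + 2)*(l + 4)*(l - 2)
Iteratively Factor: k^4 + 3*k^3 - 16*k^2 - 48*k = (k - 4)*(k^3 + 7*k^2 + 12*k) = k*(k - 4)*(k^2 + 7*k + 12) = k*(k - 4)*(k + 4)*(k + 3)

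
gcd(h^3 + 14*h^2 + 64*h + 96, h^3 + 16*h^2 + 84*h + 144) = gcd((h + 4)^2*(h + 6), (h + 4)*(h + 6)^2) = h^2 + 10*h + 24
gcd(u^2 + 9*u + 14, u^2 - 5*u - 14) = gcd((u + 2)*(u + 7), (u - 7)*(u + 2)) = u + 2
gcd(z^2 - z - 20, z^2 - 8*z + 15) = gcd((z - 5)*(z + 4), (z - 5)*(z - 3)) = z - 5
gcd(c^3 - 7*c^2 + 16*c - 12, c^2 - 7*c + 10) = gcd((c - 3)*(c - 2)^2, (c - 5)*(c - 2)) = c - 2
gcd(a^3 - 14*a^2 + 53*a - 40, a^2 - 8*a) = a - 8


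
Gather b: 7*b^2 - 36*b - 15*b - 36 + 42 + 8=7*b^2 - 51*b + 14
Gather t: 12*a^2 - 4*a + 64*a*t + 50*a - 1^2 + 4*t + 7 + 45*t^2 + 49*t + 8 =12*a^2 + 46*a + 45*t^2 + t*(64*a + 53) + 14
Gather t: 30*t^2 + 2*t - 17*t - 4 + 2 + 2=30*t^2 - 15*t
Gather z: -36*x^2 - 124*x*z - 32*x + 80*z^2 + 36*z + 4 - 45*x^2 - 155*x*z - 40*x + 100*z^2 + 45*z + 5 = -81*x^2 - 72*x + 180*z^2 + z*(81 - 279*x) + 9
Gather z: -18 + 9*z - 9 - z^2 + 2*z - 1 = -z^2 + 11*z - 28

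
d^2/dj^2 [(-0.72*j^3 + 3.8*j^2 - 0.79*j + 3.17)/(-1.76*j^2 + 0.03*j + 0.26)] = (-3.5527136788005e-15*j^5 + 1.4210854715202e-14*j^4 + 5.153168*j^3 - 69.315936*j^2 + 3.465312*j - 3.432974)/(5.451776*j^6 - 0.278784*j^5 - 2.411376*j^4 + 0.082341*j^3 + 0.356226*j^2 - 0.006084*j - 0.017576)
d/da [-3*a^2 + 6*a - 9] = 6 - 6*a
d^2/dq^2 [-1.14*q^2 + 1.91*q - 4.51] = -2.28000000000000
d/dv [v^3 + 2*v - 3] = 3*v^2 + 2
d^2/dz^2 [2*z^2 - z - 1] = 4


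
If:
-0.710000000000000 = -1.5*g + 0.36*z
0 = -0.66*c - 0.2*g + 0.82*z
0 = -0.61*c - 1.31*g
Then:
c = -0.75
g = 0.35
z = -0.52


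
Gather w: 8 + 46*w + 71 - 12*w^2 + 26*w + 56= -12*w^2 + 72*w + 135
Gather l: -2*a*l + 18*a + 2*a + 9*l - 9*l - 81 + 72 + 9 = -2*a*l + 20*a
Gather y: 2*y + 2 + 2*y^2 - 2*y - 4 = 2*y^2 - 2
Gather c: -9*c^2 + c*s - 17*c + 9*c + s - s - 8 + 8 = -9*c^2 + c*(s - 8)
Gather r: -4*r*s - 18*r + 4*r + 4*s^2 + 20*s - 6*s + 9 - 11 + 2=r*(-4*s - 14) + 4*s^2 + 14*s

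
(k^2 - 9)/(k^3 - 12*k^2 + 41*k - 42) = (k + 3)/(k^2 - 9*k + 14)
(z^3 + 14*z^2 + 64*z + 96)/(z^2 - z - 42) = (z^2 + 8*z + 16)/(z - 7)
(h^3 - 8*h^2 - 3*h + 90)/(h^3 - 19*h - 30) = (h - 6)/(h + 2)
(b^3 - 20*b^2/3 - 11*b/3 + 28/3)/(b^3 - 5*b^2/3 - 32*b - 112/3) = (b - 1)/(b + 4)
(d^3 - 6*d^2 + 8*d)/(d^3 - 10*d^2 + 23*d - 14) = d*(d - 4)/(d^2 - 8*d + 7)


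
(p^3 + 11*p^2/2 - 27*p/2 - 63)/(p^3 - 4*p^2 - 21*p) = (p^2 + 5*p/2 - 21)/(p*(p - 7))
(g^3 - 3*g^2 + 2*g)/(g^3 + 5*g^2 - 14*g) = (g - 1)/(g + 7)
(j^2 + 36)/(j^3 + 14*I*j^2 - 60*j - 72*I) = (j - 6*I)/(j^2 + 8*I*j - 12)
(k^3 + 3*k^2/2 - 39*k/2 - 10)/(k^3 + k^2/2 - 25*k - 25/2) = (k - 4)/(k - 5)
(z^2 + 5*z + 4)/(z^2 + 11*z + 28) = (z + 1)/(z + 7)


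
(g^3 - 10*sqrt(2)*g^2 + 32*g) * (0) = 0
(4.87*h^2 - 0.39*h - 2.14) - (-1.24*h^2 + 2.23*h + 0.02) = 6.11*h^2 - 2.62*h - 2.16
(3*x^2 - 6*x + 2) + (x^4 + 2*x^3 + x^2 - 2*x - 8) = x^4 + 2*x^3 + 4*x^2 - 8*x - 6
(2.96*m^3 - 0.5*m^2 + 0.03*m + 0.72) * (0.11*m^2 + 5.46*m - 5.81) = 0.3256*m^5 + 16.1066*m^4 - 19.9243*m^3 + 3.148*m^2 + 3.7569*m - 4.1832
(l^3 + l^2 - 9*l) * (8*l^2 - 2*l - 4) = 8*l^5 + 6*l^4 - 78*l^3 + 14*l^2 + 36*l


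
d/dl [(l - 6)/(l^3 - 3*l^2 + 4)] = (l^3 - 3*l^2 - 3*l*(l - 6)*(l - 2) + 4)/(l^3 - 3*l^2 + 4)^2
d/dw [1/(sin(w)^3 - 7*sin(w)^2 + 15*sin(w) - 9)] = (5 - 3*sin(w))*cos(w)/((sin(w) - 3)^3*(sin(w) - 1)^2)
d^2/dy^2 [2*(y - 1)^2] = 4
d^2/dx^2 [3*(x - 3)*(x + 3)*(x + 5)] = 18*x + 30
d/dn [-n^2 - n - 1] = -2*n - 1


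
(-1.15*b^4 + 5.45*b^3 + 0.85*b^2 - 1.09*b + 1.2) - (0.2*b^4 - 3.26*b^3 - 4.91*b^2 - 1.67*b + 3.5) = -1.35*b^4 + 8.71*b^3 + 5.76*b^2 + 0.58*b - 2.3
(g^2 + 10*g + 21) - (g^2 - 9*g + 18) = 19*g + 3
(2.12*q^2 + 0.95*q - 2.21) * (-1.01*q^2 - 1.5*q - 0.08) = -2.1412*q^4 - 4.1395*q^3 + 0.6375*q^2 + 3.239*q + 0.1768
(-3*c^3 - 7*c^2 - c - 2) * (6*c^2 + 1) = -18*c^5 - 42*c^4 - 9*c^3 - 19*c^2 - c - 2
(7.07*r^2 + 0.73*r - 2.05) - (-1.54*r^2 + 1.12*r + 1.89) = 8.61*r^2 - 0.39*r - 3.94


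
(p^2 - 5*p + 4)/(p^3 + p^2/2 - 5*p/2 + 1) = 2*(p - 4)/(2*p^2 + 3*p - 2)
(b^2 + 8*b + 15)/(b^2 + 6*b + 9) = (b + 5)/(b + 3)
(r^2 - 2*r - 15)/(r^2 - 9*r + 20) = (r + 3)/(r - 4)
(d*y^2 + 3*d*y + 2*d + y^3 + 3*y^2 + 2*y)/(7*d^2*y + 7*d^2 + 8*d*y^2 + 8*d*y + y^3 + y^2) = (y + 2)/(7*d + y)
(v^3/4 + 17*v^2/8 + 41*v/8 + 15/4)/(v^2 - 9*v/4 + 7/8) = (2*v^3 + 17*v^2 + 41*v + 30)/(8*v^2 - 18*v + 7)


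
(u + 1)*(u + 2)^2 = u^3 + 5*u^2 + 8*u + 4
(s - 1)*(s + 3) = s^2 + 2*s - 3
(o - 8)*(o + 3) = o^2 - 5*o - 24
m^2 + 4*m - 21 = (m - 3)*(m + 7)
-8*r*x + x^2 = x*(-8*r + x)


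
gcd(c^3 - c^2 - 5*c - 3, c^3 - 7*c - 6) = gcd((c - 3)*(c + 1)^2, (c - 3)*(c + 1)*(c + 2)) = c^2 - 2*c - 3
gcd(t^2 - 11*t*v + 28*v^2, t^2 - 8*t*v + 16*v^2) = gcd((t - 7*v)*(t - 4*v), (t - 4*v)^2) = t - 4*v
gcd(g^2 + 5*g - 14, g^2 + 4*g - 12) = g - 2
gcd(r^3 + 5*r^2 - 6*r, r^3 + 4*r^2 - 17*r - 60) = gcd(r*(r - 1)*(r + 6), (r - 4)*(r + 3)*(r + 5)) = 1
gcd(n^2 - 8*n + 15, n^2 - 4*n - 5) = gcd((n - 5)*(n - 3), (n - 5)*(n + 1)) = n - 5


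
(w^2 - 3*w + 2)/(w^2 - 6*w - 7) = (-w^2 + 3*w - 2)/(-w^2 + 6*w + 7)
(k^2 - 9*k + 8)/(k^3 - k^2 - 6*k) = (-k^2 + 9*k - 8)/(k*(-k^2 + k + 6))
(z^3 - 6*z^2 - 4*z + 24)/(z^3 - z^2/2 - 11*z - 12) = 2*(z^2 - 8*z + 12)/(2*z^2 - 5*z - 12)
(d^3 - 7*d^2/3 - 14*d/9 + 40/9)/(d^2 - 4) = (d^2 - d/3 - 20/9)/(d + 2)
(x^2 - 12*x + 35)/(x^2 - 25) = (x - 7)/(x + 5)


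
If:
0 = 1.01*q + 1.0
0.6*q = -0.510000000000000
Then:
No Solution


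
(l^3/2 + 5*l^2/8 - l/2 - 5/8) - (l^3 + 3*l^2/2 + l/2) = -l^3/2 - 7*l^2/8 - l - 5/8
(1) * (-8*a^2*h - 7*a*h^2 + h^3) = -8*a^2*h - 7*a*h^2 + h^3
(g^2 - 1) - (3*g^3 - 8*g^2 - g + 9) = -3*g^3 + 9*g^2 + g - 10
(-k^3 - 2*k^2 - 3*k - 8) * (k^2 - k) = -k^5 - k^4 - k^3 - 5*k^2 + 8*k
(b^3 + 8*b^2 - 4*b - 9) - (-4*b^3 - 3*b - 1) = 5*b^3 + 8*b^2 - b - 8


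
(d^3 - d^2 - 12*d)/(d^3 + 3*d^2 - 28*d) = (d + 3)/(d + 7)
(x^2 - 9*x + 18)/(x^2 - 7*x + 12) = (x - 6)/(x - 4)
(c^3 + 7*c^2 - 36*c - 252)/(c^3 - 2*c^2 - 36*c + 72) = (c + 7)/(c - 2)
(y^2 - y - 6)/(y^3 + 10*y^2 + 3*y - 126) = (y + 2)/(y^2 + 13*y + 42)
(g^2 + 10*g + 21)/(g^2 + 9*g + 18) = (g + 7)/(g + 6)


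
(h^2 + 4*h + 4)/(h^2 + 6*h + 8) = (h + 2)/(h + 4)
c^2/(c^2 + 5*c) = c/(c + 5)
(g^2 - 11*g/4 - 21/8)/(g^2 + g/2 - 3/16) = 2*(2*g - 7)/(4*g - 1)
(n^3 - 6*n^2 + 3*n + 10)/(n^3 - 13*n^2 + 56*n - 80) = (n^2 - n - 2)/(n^2 - 8*n + 16)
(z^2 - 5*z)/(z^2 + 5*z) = (z - 5)/(z + 5)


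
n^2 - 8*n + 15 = (n - 5)*(n - 3)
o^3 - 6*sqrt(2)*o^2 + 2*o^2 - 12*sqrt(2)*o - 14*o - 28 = (o + 2)*(o - 7*sqrt(2))*(o + sqrt(2))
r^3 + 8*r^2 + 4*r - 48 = (r - 2)*(r + 4)*(r + 6)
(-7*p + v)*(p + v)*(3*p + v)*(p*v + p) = -21*p^4*v - 21*p^4 - 25*p^3*v^2 - 25*p^3*v - 3*p^2*v^3 - 3*p^2*v^2 + p*v^4 + p*v^3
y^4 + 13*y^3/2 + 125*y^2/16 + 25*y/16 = y*(y + 1/4)*(y + 5/4)*(y + 5)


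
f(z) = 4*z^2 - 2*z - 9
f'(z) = 8*z - 2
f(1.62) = -1.74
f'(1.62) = 10.96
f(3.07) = 22.56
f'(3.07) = 22.56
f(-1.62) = 4.74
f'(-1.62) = -14.96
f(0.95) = -7.29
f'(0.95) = 5.60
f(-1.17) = -1.18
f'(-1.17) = -11.36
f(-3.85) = 57.99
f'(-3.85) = -32.80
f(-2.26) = 15.95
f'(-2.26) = -20.08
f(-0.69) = -5.72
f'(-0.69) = -7.52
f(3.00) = 21.00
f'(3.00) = 22.00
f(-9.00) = 333.00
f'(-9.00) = -74.00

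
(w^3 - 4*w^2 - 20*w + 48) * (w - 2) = w^4 - 6*w^3 - 12*w^2 + 88*w - 96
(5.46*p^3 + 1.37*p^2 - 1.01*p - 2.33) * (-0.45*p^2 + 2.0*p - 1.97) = -2.457*p^5 + 10.3035*p^4 - 7.5617*p^3 - 3.6704*p^2 - 2.6703*p + 4.5901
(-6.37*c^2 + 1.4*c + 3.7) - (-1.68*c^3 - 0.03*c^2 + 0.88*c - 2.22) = 1.68*c^3 - 6.34*c^2 + 0.52*c + 5.92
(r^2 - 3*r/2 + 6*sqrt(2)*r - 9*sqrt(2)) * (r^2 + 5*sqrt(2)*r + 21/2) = r^4 - 3*r^3/2 + 11*sqrt(2)*r^3 - 33*sqrt(2)*r^2/2 + 141*r^2/2 - 423*r/4 + 63*sqrt(2)*r - 189*sqrt(2)/2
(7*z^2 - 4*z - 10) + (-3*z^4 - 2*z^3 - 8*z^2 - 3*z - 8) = -3*z^4 - 2*z^3 - z^2 - 7*z - 18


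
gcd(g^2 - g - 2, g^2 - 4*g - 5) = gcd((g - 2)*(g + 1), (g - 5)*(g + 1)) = g + 1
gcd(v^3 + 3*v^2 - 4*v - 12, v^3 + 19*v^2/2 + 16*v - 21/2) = v + 3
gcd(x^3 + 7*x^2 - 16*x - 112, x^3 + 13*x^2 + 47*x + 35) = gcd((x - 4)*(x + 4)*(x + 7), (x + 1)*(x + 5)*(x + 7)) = x + 7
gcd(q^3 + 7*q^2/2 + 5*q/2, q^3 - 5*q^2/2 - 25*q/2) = q^2 + 5*q/2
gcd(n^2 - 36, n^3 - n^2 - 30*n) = n - 6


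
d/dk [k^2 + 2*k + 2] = 2*k + 2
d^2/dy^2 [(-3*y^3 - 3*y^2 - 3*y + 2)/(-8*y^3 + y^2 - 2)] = 2*(216*y^6 + 576*y^5 - 1128*y^4 - 199*y^3 - 276*y^2 + 150*y + 8)/(512*y^9 - 192*y^8 + 24*y^7 + 383*y^6 - 96*y^5 + 6*y^4 + 96*y^3 - 12*y^2 + 8)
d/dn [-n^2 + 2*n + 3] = 2 - 2*n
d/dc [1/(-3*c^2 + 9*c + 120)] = (2*c - 3)/(3*(-c^2 + 3*c + 40)^2)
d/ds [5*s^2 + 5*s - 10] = 10*s + 5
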